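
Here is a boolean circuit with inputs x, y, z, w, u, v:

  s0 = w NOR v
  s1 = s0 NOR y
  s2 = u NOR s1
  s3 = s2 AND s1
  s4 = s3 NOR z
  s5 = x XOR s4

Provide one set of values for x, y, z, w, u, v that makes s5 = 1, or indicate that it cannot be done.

s5 = x XOR s4 must be 1, so x and s4 differ.
Check with x=0, y=0, z=0, w=0, u=0, v=1:
s0 = w NOR v = 0 NOR 1 = 0
s1 = s0 NOR y = 0 NOR 0 = 1
s2 = u NOR s1 = 0 NOR 1 = 0
s3 = s2 AND s1 = 0 AND 1 = 0
s4 = s3 NOR z = 0 NOR 0 = 1
s5 = x XOR s4 = 0 XOR 1 = 1
So s5 = 1 as required.

x=0, y=0, z=0, w=0, u=0, v=1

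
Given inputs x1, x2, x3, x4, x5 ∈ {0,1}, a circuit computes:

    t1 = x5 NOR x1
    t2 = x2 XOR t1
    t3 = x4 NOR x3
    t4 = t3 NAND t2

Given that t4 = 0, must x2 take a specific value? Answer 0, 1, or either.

Both values of x2 occur among assignments with t4 = 0:
  x2=0: x1=0, x2=0, x3=0, x4=0, x5=0
  x2=1: x1=0, x2=1, x3=0, x4=0, x5=1

either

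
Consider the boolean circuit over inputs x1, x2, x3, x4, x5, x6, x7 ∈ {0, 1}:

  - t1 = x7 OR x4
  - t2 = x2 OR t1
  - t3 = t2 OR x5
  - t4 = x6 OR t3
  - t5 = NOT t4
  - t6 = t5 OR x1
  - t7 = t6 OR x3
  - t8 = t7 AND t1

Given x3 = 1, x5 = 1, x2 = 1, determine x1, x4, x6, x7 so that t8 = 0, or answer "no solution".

t8 = t7 AND t1 must be 0, so at least one of t7, t1 is 0.
Check with x3 = 1, x5 = 1, x2 = 1 and x1=0, x4=0, x6=0, x7=0:
t1 = x7 OR x4 = 0 OR 0 = 0
t2 = x2 OR t1 = 1 OR 0 = 1
t3 = t2 OR x5 = 1 OR 1 = 1
t4 = x6 OR t3 = 0 OR 1 = 1
t5 = NOT t4 = NOT 1 = 0
t6 = t5 OR x1 = 0 OR 0 = 0
t7 = t6 OR x3 = 0 OR 1 = 1
t8 = t7 AND t1 = 1 AND 0 = 0
So t8 = 0.

x1=0 x4=0 x6=0 x7=0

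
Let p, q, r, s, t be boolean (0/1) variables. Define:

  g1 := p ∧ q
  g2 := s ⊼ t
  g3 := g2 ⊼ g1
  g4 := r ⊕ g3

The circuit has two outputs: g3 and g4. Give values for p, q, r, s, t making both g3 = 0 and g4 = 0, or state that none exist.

p=1, q=1, r=0, s=0, t=1

Check with p=1, q=1, r=0, s=0, t=1:
g1 = p ∧ q = 1 ∧ 1 = 1
g2 = s ⊼ t = 0 ⊼ 1 = 1
g3 = g2 ⊼ g1 = 1 ⊼ 1 = 0
g4 = r ⊕ g3 = 0 ⊕ 0 = 0
So g3 = 0 and g4 = 0.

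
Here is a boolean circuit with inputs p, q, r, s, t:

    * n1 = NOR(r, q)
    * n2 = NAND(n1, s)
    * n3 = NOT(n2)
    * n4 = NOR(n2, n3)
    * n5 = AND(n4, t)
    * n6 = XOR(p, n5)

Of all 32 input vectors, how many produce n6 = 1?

n6 = XOR(p, n5) must be 1, so p and n5 differ.
Enumerating the 32 input combinations, 16 give n6 = 1 and 16 give n6 = 0.

16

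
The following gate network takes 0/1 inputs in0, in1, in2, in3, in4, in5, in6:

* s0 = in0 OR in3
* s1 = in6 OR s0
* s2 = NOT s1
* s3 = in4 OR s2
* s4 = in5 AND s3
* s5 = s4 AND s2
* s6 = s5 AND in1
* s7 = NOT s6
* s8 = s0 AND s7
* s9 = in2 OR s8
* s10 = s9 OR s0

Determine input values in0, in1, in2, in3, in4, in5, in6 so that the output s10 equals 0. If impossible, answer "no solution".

in0=0 in1=1 in2=0 in3=0 in4=0 in5=1 in6=1

Check with in0=0 in1=1 in2=0 in3=0 in4=0 in5=1 in6=1:
s0 = in0 OR in3 = 0 OR 0 = 0
s1 = in6 OR s0 = 1 OR 0 = 1
s2 = NOT s1 = NOT 1 = 0
s3 = in4 OR s2 = 0 OR 0 = 0
s4 = in5 AND s3 = 1 AND 0 = 0
s5 = s4 AND s2 = 0 AND 0 = 0
s6 = s5 AND in1 = 0 AND 1 = 0
s7 = NOT s6 = NOT 0 = 1
s8 = s0 AND s7 = 0 AND 1 = 0
s9 = in2 OR s8 = 0 OR 0 = 0
s10 = s9 OR s0 = 0 OR 0 = 0
So s10 = 0 as required.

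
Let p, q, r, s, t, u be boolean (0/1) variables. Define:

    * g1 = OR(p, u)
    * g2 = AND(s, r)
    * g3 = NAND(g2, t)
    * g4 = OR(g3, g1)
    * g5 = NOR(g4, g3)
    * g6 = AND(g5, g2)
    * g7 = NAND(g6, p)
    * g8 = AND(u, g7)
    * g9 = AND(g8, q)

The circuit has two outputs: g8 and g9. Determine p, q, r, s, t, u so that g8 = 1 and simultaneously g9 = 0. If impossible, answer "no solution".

p=0, q=0, r=1, s=0, t=1, u=1

Check with p=0, q=0, r=1, s=0, t=1, u=1:
g1 = OR(p, u) = OR(0, 1) = 1
g2 = AND(s, r) = AND(0, 1) = 0
g3 = NAND(g2, t) = NAND(0, 1) = 1
g4 = OR(g3, g1) = OR(1, 1) = 1
g5 = NOR(g4, g3) = NOR(1, 1) = 0
g6 = AND(g5, g2) = AND(0, 0) = 0
g7 = NAND(g6, p) = NAND(0, 0) = 1
g8 = AND(u, g7) = AND(1, 1) = 1
g9 = AND(g8, q) = AND(1, 0) = 0
So g8 = 1 and g9 = 0.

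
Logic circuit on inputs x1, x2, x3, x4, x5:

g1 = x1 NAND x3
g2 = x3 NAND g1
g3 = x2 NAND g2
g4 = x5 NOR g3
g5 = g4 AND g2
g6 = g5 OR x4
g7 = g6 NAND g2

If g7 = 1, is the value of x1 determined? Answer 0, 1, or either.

either

Both values of x1 occur among assignments with g7 = 1:
  x1=0: x1=0, x2=0, x3=0, x4=0, x5=0
  x1=1: x1=1, x2=0, x3=0, x4=0, x5=0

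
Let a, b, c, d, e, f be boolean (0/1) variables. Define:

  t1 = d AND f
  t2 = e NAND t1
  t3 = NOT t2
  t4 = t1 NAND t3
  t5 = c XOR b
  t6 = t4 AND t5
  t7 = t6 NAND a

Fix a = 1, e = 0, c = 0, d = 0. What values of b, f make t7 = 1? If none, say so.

t7 = t6 NAND a must be 1, so at least one of t6, a is 0.
Check with a = 1, e = 0, c = 0, d = 0 and b=0, f=0:
t1 = d AND f = 0 AND 0 = 0
t2 = e NAND t1 = 0 NAND 0 = 1
t3 = NOT t2 = NOT 1 = 0
t4 = t1 NAND t3 = 0 NAND 0 = 1
t5 = c XOR b = 0 XOR 0 = 0
t6 = t4 AND t5 = 1 AND 0 = 0
t7 = t6 NAND a = 0 NAND 1 = 1
So t7 = 1.

b=0, f=0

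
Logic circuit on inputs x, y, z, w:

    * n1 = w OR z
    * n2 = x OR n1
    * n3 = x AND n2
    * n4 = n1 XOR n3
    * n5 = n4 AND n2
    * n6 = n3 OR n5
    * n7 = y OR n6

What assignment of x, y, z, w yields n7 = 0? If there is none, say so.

x=0 y=0 z=0 w=0

n7 = y OR n6 must be 0, so both y = 0 and n6 = 0.
n6 = n3 OR n5 must be 0, so both n3 = 0 and n5 = 0.
n3 = x AND n2 must be 0, so at least one of x, n2 is 0.
Check with x=0 y=0 z=0 w=0:
n1 = w OR z = 0 OR 0 = 0
n2 = x OR n1 = 0 OR 0 = 0
n3 = x AND n2 = 0 AND 0 = 0
n4 = n1 XOR n3 = 0 XOR 0 = 0
n5 = n4 AND n2 = 0 AND 0 = 0
n6 = n3 OR n5 = 0 OR 0 = 0
n7 = y OR n6 = 0 OR 0 = 0
So n7 = 0 as required.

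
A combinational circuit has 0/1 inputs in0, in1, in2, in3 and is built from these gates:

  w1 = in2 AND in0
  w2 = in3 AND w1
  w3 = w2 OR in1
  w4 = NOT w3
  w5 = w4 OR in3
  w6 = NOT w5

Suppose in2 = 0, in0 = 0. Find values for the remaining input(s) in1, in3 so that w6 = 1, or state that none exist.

w6 = NOT w5 must be 1, so w5 = 0.
w5 = w4 OR in3 must be 0, so both w4 = 0 and in3 = 0.
Check with in2 = 0, in0 = 0 and in1=1, in3=0:
w1 = in2 AND in0 = 0 AND 0 = 0
w2 = in3 AND w1 = 0 AND 0 = 0
w3 = w2 OR in1 = 0 OR 1 = 1
w4 = NOT w3 = NOT 1 = 0
w5 = w4 OR in3 = 0 OR 0 = 0
w6 = NOT w5 = NOT 0 = 1
So w6 = 1.

in1=1 in3=0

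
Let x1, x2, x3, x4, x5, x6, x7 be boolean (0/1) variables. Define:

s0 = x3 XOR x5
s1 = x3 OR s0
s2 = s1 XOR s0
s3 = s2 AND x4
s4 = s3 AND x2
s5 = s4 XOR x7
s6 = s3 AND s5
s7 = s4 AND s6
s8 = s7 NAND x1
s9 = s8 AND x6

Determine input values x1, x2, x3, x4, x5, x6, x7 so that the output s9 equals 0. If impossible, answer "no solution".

x1=1 x2=0 x3=1 x4=0 x5=1 x6=0 x7=1

s9 = s8 AND x6 must be 0, so at least one of s8, x6 is 0.
Check with x1=1 x2=0 x3=1 x4=0 x5=1 x6=0 x7=1:
s0 = x3 XOR x5 = 1 XOR 1 = 0
s1 = x3 OR s0 = 1 OR 0 = 1
s2 = s1 XOR s0 = 1 XOR 0 = 1
s3 = s2 AND x4 = 1 AND 0 = 0
s4 = s3 AND x2 = 0 AND 0 = 0
s5 = s4 XOR x7 = 0 XOR 1 = 1
s6 = s3 AND s5 = 0 AND 1 = 0
s7 = s4 AND s6 = 0 AND 0 = 0
s8 = s7 NAND x1 = 0 NAND 1 = 1
s9 = s8 AND x6 = 1 AND 0 = 0
So s9 = 0 as required.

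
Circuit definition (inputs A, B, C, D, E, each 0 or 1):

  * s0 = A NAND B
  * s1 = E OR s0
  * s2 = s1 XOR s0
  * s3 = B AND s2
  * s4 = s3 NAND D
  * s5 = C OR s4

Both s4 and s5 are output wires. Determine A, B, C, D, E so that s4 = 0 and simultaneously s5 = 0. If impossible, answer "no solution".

Check with A=1, B=1, C=0, D=1, E=1:
s0 = A NAND B = 1 NAND 1 = 0
s1 = E OR s0 = 1 OR 0 = 1
s2 = s1 XOR s0 = 1 XOR 0 = 1
s3 = B AND s2 = 1 AND 1 = 1
s4 = s3 NAND D = 1 NAND 1 = 0
s5 = C OR s4 = 0 OR 0 = 0
So s4 = 0 and s5 = 0.

A=1, B=1, C=0, D=1, E=1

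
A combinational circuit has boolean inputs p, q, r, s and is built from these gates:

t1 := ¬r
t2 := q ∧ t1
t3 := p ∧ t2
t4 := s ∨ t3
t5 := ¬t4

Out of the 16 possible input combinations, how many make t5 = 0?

t5 = ¬t4 must be 0, so t4 = 1.
Enumerating the 16 input combinations, 9 give t5 = 0 and 7 give t5 = 1.

9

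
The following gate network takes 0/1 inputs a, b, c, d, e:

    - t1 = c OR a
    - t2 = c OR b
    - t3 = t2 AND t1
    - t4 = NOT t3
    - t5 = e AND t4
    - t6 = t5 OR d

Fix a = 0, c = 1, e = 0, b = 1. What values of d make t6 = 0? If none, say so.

d=0

t6 = t5 OR d must be 0, so both t5 = 0 and d = 0.
t5 = e AND t4 must be 0, so at least one of e, t4 is 0.
Check with a = 0, c = 1, e = 0, b = 1 and d=0:
t1 = c OR a = 1 OR 0 = 1
t2 = c OR b = 1 OR 1 = 1
t3 = t2 AND t1 = 1 AND 1 = 1
t4 = NOT t3 = NOT 1 = 0
t5 = e AND t4 = 0 AND 0 = 0
t6 = t5 OR d = 0 OR 0 = 0
So t6 = 0.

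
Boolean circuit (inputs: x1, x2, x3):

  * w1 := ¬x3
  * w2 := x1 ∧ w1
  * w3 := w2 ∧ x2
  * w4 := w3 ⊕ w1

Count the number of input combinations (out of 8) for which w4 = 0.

w4 = w3 ⊕ w1 must be 0, so w3 and w1 are equal.
Enumerating the 8 input combinations, 5 give w4 = 0 and 3 give w4 = 1.

5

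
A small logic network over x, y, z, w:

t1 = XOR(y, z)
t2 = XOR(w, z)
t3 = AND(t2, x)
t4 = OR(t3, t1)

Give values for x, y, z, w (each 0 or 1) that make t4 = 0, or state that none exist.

t4 = OR(t3, t1) must be 0, so both t3 = 0 and t1 = 0.
t3 = AND(t2, x) must be 0, so at least one of t2, x is 0.
Check with x=1, y=0, z=0, w=0:
t1 = XOR(y, z) = XOR(0, 0) = 0
t2 = XOR(w, z) = XOR(0, 0) = 0
t3 = AND(t2, x) = AND(0, 1) = 0
t4 = OR(t3, t1) = OR(0, 0) = 0
So t4 = 0 as required.

x=1, y=0, z=0, w=0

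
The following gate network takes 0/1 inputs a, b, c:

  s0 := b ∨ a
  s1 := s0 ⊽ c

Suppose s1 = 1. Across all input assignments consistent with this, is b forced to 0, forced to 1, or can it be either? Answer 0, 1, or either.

s1 = s0 ⊽ c must be 1, so both s0 = 0 and c = 0.
s0 = b ∨ a must be 0, so both b = 0 and a = 0.
Every assignment with s1 = 1 has b = 0; there are 1 such assignment(s).
  a=0, b=0, c=0

0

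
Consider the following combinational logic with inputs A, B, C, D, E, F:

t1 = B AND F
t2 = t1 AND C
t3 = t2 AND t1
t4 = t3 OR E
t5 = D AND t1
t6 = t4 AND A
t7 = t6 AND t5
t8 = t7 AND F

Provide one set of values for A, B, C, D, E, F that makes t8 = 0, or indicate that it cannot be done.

Check with A=1, B=0, C=1, D=0, E=1, F=0:
t1 = B AND F = 0 AND 0 = 0
t2 = t1 AND C = 0 AND 1 = 0
t3 = t2 AND t1 = 0 AND 0 = 0
t4 = t3 OR E = 0 OR 1 = 1
t5 = D AND t1 = 0 AND 0 = 0
t6 = t4 AND A = 1 AND 1 = 1
t7 = t6 AND t5 = 1 AND 0 = 0
t8 = t7 AND F = 0 AND 0 = 0
So t8 = 0 as required.

A=1, B=0, C=1, D=0, E=1, F=0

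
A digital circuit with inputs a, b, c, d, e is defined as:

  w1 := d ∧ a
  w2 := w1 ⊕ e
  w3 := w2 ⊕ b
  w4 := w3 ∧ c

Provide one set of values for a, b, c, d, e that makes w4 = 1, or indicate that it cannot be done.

a=0, b=1, c=1, d=1, e=0

w4 = w3 ∧ c must be 1, so both w3 = 1 and c = 1.
Check with a=0, b=1, c=1, d=1, e=0:
w1 = d ∧ a = 1 ∧ 0 = 0
w2 = w1 ⊕ e = 0 ⊕ 0 = 0
w3 = w2 ⊕ b = 0 ⊕ 1 = 1
w4 = w3 ∧ c = 1 ∧ 1 = 1
So w4 = 1 as required.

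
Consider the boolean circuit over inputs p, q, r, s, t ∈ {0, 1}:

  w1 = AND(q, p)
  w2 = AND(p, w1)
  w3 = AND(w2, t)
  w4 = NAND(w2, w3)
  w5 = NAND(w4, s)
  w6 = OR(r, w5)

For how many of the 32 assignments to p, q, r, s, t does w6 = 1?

25

w6 = OR(r, w5) must be 1, so at least one of r, w5 is 1.
Enumerating the 32 input combinations, 25 give w6 = 1 and 7 give w6 = 0.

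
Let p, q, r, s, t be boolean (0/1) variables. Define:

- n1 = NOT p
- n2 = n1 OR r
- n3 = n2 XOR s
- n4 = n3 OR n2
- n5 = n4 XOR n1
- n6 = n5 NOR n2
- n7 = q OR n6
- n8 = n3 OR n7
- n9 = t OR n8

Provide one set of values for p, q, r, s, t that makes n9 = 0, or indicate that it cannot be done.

n9 = t OR n8 must be 0, so both t = 0 and n8 = 0.
n8 = n3 OR n7 must be 0, so both n3 = 0 and n7 = 0.
Check with p=0, q=0, r=0, s=1, t=0:
n1 = NOT p = NOT 0 = 1
n2 = n1 OR r = 1 OR 0 = 1
n3 = n2 XOR s = 1 XOR 1 = 0
n4 = n3 OR n2 = 0 OR 1 = 1
n5 = n4 XOR n1 = 1 XOR 1 = 0
n6 = n5 NOR n2 = 0 NOR 1 = 0
n7 = q OR n6 = 0 OR 0 = 0
n8 = n3 OR n7 = 0 OR 0 = 0
n9 = t OR n8 = 0 OR 0 = 0
So n9 = 0 as required.

p=0, q=0, r=0, s=1, t=0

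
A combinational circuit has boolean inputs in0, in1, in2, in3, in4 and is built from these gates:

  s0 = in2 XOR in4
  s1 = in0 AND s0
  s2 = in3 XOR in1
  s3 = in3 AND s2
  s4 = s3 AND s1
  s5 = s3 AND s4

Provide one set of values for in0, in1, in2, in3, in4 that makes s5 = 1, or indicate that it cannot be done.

s5 = s3 AND s4 must be 1, so both s3 = 1 and s4 = 1.
s3 = in3 AND s2 must be 1, so both in3 = 1 and s2 = 1.
Check with in0=1, in1=0, in2=0, in3=1, in4=1:
s0 = in2 XOR in4 = 0 XOR 1 = 1
s1 = in0 AND s0 = 1 AND 1 = 1
s2 = in3 XOR in1 = 1 XOR 0 = 1
s3 = in3 AND s2 = 1 AND 1 = 1
s4 = s3 AND s1 = 1 AND 1 = 1
s5 = s3 AND s4 = 1 AND 1 = 1
So s5 = 1 as required.

in0=1, in1=0, in2=0, in3=1, in4=1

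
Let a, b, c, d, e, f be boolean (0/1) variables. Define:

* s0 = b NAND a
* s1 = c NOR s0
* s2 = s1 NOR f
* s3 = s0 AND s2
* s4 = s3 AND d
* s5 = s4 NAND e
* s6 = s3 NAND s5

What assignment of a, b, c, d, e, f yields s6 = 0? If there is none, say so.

Check with a=0 b=0 c=0 d=1 e=0 f=0:
s0 = b NAND a = 0 NAND 0 = 1
s1 = c NOR s0 = 0 NOR 1 = 0
s2 = s1 NOR f = 0 NOR 0 = 1
s3 = s0 AND s2 = 1 AND 1 = 1
s4 = s3 AND d = 1 AND 1 = 1
s5 = s4 NAND e = 1 NAND 0 = 1
s6 = s3 NAND s5 = 1 NAND 1 = 0
So s6 = 0 as required.

a=0 b=0 c=0 d=1 e=0 f=0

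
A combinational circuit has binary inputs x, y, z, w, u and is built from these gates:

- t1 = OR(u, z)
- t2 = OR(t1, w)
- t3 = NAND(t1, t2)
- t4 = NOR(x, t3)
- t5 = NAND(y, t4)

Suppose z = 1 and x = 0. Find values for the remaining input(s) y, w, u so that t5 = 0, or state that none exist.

y=1, w=0, u=1

t5 = NAND(y, t4) must be 0, so both y = 1 and t4 = 1.
t4 = NOR(x, t3) must be 1, so both x = 0 and t3 = 0.
Check with z = 1 and x = 0 and y=1, w=0, u=1:
t1 = OR(u, z) = OR(1, 1) = 1
t2 = OR(t1, w) = OR(1, 0) = 1
t3 = NAND(t1, t2) = NAND(1, 1) = 0
t4 = NOR(x, t3) = NOR(0, 0) = 1
t5 = NAND(y, t4) = NAND(1, 1) = 0
So t5 = 0.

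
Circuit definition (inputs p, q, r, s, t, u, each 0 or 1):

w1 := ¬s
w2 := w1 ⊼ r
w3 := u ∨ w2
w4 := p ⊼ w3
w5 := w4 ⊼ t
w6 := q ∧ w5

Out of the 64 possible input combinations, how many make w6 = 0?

41

w6 = q ∧ w5 must be 0, so at least one of q, w5 is 0.
Enumerating the 64 input combinations, 41 give w6 = 0 and 23 give w6 = 1.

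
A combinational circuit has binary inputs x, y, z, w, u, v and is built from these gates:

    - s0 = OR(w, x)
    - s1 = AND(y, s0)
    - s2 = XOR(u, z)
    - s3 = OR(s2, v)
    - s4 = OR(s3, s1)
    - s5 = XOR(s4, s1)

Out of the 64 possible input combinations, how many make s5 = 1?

s5 = XOR(s4, s1) must be 1, so s4 and s1 differ.
Enumerating the 64 input combinations, 30 give s5 = 1 and 34 give s5 = 0.

30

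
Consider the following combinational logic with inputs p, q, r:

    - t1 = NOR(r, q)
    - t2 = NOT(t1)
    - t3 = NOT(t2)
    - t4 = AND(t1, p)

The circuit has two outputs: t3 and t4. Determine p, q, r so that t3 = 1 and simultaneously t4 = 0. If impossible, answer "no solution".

p=0 q=0 r=0

Check with p=0 q=0 r=0:
t1 = NOR(r, q) = NOR(0, 0) = 1
t2 = NOT(t1) = NOT 1 = 0
t3 = NOT(t2) = NOT 0 = 1
t4 = AND(t1, p) = AND(1, 0) = 0
So t3 = 1 and t4 = 0.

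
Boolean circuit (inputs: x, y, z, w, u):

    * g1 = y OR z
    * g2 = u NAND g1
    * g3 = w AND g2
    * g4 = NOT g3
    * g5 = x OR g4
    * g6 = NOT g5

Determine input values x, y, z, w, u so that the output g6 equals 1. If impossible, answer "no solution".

g6 = NOT g5 must be 1, so g5 = 0.
g5 = x OR g4 must be 0, so both x = 0 and g4 = 0.
Check with x=0, y=1, z=1, w=1, u=0:
g1 = y OR z = 1 OR 1 = 1
g2 = u NAND g1 = 0 NAND 1 = 1
g3 = w AND g2 = 1 AND 1 = 1
g4 = NOT g3 = NOT 1 = 0
g5 = x OR g4 = 0 OR 0 = 0
g6 = NOT g5 = NOT 0 = 1
So g6 = 1 as required.

x=0, y=1, z=1, w=1, u=0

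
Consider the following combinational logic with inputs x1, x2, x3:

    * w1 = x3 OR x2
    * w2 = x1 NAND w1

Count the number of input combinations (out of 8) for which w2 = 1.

w2 = x1 NAND w1 must be 1, so at least one of x1, w1 is 0.
Satisfying assignments:
  x1=0, x2=0, x3=0
  x1=0, x2=0, x3=1
  x1=0, x2=1, x3=0
  x1=0, x2=1, x3=1
  x1=1, x2=0, x3=0

5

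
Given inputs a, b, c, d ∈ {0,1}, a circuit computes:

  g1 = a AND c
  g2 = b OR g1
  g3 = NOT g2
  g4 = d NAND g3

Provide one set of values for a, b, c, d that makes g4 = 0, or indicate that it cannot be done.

a=0, b=0, c=0, d=1

Check with a=0, b=0, c=0, d=1:
g1 = a AND c = 0 AND 0 = 0
g2 = b OR g1 = 0 OR 0 = 0
g3 = NOT g2 = NOT 0 = 1
g4 = d NAND g3 = 1 NAND 1 = 0
So g4 = 0 as required.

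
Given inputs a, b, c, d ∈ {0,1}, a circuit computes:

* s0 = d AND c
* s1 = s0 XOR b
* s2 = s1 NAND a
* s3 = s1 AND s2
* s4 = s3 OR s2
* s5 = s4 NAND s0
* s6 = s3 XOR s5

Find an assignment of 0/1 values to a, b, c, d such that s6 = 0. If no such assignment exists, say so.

Check with a=0, b=1, c=0, d=1:
s0 = d AND c = 1 AND 0 = 0
s1 = s0 XOR b = 0 XOR 1 = 1
s2 = s1 NAND a = 1 NAND 0 = 1
s3 = s1 AND s2 = 1 AND 1 = 1
s4 = s3 OR s2 = 1 OR 1 = 1
s5 = s4 NAND s0 = 1 NAND 0 = 1
s6 = s3 XOR s5 = 1 XOR 1 = 0
So s6 = 0 as required.

a=0, b=1, c=0, d=1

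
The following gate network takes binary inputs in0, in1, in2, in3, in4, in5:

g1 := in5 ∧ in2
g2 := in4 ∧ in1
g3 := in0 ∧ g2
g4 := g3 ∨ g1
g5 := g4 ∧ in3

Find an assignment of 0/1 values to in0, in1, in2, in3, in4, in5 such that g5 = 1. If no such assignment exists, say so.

in0=0 in1=1 in2=1 in3=1 in4=0 in5=1

g5 = g4 ∧ in3 must be 1, so both g4 = 1 and in3 = 1.
g4 = g3 ∨ g1 must be 1, so at least one of g3, g1 is 1.
Check with in0=0 in1=1 in2=1 in3=1 in4=0 in5=1:
g1 = in5 ∧ in2 = 1 ∧ 1 = 1
g2 = in4 ∧ in1 = 0 ∧ 1 = 0
g3 = in0 ∧ g2 = 0 ∧ 0 = 0
g4 = g3 ∨ g1 = 0 ∨ 1 = 1
g5 = g4 ∧ in3 = 1 ∧ 1 = 1
So g5 = 1 as required.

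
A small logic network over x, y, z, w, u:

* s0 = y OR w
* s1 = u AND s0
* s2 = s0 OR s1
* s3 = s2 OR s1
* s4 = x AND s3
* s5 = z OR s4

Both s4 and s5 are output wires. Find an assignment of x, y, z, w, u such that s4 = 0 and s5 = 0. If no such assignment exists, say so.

x=0 y=0 z=0 w=1 u=1

Check with x=0 y=0 z=0 w=1 u=1:
s0 = y OR w = 0 OR 1 = 1
s1 = u AND s0 = 1 AND 1 = 1
s2 = s0 OR s1 = 1 OR 1 = 1
s3 = s2 OR s1 = 1 OR 1 = 1
s4 = x AND s3 = 0 AND 1 = 0
s5 = z OR s4 = 0 OR 0 = 0
So s4 = 0 and s5 = 0.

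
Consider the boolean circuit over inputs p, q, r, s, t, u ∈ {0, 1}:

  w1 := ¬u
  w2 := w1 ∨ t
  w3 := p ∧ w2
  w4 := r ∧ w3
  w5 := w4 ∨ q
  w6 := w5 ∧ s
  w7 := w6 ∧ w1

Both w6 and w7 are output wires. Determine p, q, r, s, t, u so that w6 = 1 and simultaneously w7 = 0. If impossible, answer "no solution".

Check with p=0, q=1, r=0, s=1, t=1, u=1:
w1 = ¬u = ¬1 = 0
w2 = w1 ∨ t = 0 ∨ 1 = 1
w3 = p ∧ w2 = 0 ∧ 1 = 0
w4 = r ∧ w3 = 0 ∧ 0 = 0
w5 = w4 ∨ q = 0 ∨ 1 = 1
w6 = w5 ∧ s = 1 ∧ 1 = 1
w7 = w6 ∧ w1 = 1 ∧ 0 = 0
So w6 = 1 and w7 = 0.

p=0, q=1, r=0, s=1, t=1, u=1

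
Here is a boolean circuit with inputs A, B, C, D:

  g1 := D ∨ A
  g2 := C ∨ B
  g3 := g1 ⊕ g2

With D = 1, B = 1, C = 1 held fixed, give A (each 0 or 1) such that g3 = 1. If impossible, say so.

With D = 1, B = 1, C = 1 fixed, none of the 2 settings of A give g3 = 1.
For example, with A=1:
g1 = D ∨ A = 1 ∨ 1 = 1
g2 = C ∨ B = 1 ∨ 1 = 1
g3 = g1 ⊕ g2 = 1 ⊕ 1 = 0
giving g3 = 0 ≠ 1.

no solution exists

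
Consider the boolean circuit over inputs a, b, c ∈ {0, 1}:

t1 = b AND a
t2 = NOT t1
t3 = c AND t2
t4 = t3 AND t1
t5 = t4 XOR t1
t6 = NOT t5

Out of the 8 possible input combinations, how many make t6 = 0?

2

t6 = NOT t5 must be 0, so t5 = 1.
t5 = t4 XOR t1 must be 1, so t4 and t1 differ.
Satisfying assignments:
  a=1, b=1, c=0
  a=1, b=1, c=1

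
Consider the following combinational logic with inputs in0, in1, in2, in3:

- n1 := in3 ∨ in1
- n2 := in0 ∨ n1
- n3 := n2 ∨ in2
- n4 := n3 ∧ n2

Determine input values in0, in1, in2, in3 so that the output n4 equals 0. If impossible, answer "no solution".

in0=0 in1=0 in2=1 in3=0

n4 = n3 ∧ n2 must be 0, so at least one of n3, n2 is 0.
Check with in0=0 in1=0 in2=1 in3=0:
n1 = in3 ∨ in1 = 0 ∨ 0 = 0
n2 = in0 ∨ n1 = 0 ∨ 0 = 0
n3 = n2 ∨ in2 = 0 ∨ 1 = 1
n4 = n3 ∧ n2 = 1 ∧ 0 = 0
So n4 = 0 as required.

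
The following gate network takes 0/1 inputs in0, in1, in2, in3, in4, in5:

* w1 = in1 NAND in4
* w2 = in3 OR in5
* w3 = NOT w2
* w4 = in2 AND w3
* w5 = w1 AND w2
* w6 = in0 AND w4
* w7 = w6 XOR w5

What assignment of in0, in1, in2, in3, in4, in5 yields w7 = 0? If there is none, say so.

Check with in0=0 in1=1 in2=1 in3=0 in4=0 in5=0:
w1 = in1 NAND in4 = 1 NAND 0 = 1
w2 = in3 OR in5 = 0 OR 0 = 0
w3 = NOT w2 = NOT 0 = 1
w4 = in2 AND w3 = 1 AND 1 = 1
w5 = w1 AND w2 = 1 AND 0 = 0
w6 = in0 AND w4 = 0 AND 1 = 0
w7 = w6 XOR w5 = 0 XOR 0 = 0
So w7 = 0 as required.

in0=0 in1=1 in2=1 in3=0 in4=0 in5=0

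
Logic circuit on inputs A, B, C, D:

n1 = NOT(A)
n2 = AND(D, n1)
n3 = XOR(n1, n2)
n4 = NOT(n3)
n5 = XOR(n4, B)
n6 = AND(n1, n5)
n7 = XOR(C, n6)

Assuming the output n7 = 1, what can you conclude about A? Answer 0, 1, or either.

either

Both values of A occur among assignments with n7 = 1:
  A=0: A=0, B=0, C=0, D=1
  A=1: A=1, B=0, C=1, D=0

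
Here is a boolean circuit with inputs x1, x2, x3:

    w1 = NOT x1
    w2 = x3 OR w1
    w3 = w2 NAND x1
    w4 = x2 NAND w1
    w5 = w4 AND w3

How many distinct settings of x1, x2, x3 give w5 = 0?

4

w5 = w4 AND w3 must be 0, so at least one of w4, w3 is 0.
Enumerating the 8 input combinations, 4 give w5 = 0 and 4 give w5 = 1.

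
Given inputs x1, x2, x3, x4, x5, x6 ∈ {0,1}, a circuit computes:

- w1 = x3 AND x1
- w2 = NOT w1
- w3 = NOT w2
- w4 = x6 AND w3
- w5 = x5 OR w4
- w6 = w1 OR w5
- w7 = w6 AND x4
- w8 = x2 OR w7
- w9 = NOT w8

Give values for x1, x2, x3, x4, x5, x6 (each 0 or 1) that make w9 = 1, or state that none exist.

w9 = NOT w8 must be 1, so w8 = 0.
w8 = x2 OR w7 must be 0, so both x2 = 0 and w7 = 0.
Check with x1=1, x2=0, x3=0, x4=1, x5=0, x6=1:
w1 = x3 AND x1 = 0 AND 1 = 0
w2 = NOT w1 = NOT 0 = 1
w3 = NOT w2 = NOT 1 = 0
w4 = x6 AND w3 = 1 AND 0 = 0
w5 = x5 OR w4 = 0 OR 0 = 0
w6 = w1 OR w5 = 0 OR 0 = 0
w7 = w6 AND x4 = 0 AND 1 = 0
w8 = x2 OR w7 = 0 OR 0 = 0
w9 = NOT w8 = NOT 0 = 1
So w9 = 1 as required.

x1=1, x2=0, x3=0, x4=1, x5=0, x6=1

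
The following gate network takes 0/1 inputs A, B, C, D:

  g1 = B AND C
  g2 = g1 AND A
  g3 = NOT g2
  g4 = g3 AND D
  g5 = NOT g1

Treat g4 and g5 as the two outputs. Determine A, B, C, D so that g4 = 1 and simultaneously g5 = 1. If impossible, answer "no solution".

A=1 B=0 C=0 D=1

Check with A=1 B=0 C=0 D=1:
g1 = B AND C = 0 AND 0 = 0
g2 = g1 AND A = 0 AND 1 = 0
g3 = NOT g2 = NOT 0 = 1
g4 = g3 AND D = 1 AND 1 = 1
g5 = NOT g1 = NOT 0 = 1
So g4 = 1 and g5 = 1.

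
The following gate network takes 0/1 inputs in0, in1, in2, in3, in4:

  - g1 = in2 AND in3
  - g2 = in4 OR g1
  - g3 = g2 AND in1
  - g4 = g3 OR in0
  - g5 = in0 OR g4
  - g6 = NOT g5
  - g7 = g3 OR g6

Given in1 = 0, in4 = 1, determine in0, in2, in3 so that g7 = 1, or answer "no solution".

g7 = g3 OR g6 must be 1, so at least one of g3, g6 is 1.
Check with in1 = 0, in4 = 1 and in0=0, in2=0, in3=0:
g1 = in2 AND in3 = 0 AND 0 = 0
g2 = in4 OR g1 = 1 OR 0 = 1
g3 = g2 AND in1 = 1 AND 0 = 0
g4 = g3 OR in0 = 0 OR 0 = 0
g5 = in0 OR g4 = 0 OR 0 = 0
g6 = NOT g5 = NOT 0 = 1
g7 = g3 OR g6 = 0 OR 1 = 1
So g7 = 1.

in0=0, in2=0, in3=0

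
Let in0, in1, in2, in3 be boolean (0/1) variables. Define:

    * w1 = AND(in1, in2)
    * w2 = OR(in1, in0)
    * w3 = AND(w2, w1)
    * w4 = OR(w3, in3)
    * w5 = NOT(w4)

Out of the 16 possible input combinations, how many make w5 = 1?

6

w5 = NOT(w4) must be 1, so w4 = 0.
Satisfying assignments:
  in0=0, in1=0, in2=0, in3=0
  in0=0, in1=0, in2=1, in3=0
  in0=0, in1=1, in2=0, in3=0
  in0=1, in1=0, in2=0, in3=0
  in0=1, in1=0, in2=1, in3=0
  in0=1, in1=1, in2=0, in3=0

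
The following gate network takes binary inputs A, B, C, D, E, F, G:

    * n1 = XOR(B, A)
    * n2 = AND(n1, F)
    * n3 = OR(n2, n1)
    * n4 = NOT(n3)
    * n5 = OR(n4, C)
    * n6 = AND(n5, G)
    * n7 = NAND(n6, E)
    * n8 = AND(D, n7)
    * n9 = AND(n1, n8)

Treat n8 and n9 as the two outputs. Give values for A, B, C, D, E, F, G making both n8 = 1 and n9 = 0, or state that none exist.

Check with A=0 B=0 C=1 D=1 E=0 F=0 G=0:
n1 = XOR(B, A) = XOR(0, 0) = 0
n2 = AND(n1, F) = AND(0, 0) = 0
n3 = OR(n2, n1) = OR(0, 0) = 0
n4 = NOT(n3) = NOT 0 = 1
n5 = OR(n4, C) = OR(1, 1) = 1
n6 = AND(n5, G) = AND(1, 0) = 0
n7 = NAND(n6, E) = NAND(0, 0) = 1
n8 = AND(D, n7) = AND(1, 1) = 1
n9 = AND(n1, n8) = AND(0, 1) = 0
So n8 = 1 and n9 = 0.

A=0 B=0 C=1 D=1 E=0 F=0 G=0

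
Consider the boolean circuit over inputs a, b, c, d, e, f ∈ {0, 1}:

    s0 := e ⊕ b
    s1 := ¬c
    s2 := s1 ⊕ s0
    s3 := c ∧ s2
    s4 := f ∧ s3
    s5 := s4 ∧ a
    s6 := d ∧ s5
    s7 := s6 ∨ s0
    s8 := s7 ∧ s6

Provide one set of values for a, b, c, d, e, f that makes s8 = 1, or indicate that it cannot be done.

a=1, b=0, c=1, d=1, e=1, f=1

Check with a=1, b=0, c=1, d=1, e=1, f=1:
s0 = e ⊕ b = 1 ⊕ 0 = 1
s1 = ¬c = ¬1 = 0
s2 = s1 ⊕ s0 = 0 ⊕ 1 = 1
s3 = c ∧ s2 = 1 ∧ 1 = 1
s4 = f ∧ s3 = 1 ∧ 1 = 1
s5 = s4 ∧ a = 1 ∧ 1 = 1
s6 = d ∧ s5 = 1 ∧ 1 = 1
s7 = s6 ∨ s0 = 1 ∨ 1 = 1
s8 = s7 ∧ s6 = 1 ∧ 1 = 1
So s8 = 1 as required.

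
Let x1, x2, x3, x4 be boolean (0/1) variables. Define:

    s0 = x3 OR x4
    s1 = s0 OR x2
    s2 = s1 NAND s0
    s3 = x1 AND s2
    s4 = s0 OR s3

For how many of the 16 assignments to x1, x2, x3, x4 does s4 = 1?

s4 = s0 OR s3 must be 1, so at least one of s0, s3 is 1.
Enumerating the 16 input combinations, 14 give s4 = 1 and 2 give s4 = 0.

14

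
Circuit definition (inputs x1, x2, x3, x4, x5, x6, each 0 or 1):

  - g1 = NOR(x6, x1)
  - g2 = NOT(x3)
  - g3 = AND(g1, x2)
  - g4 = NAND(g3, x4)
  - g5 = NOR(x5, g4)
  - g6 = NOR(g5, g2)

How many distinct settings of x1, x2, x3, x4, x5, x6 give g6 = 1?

g6 = NOR(g5, g2) must be 1, so both g5 = 0 and g2 = 0.
g5 = NOR(x5, g4) must be 0, so at least one of x5, g4 is 1.
Enumerating the 64 input combinations, 31 give g6 = 1 and 33 give g6 = 0.

31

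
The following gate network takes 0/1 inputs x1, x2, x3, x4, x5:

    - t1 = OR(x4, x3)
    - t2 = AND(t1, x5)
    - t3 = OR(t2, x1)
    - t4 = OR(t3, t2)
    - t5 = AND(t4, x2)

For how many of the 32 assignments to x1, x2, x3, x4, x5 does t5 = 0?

21

t5 = AND(t4, x2) must be 0, so at least one of t4, x2 is 0.
Enumerating the 32 input combinations, 21 give t5 = 0 and 11 give t5 = 1.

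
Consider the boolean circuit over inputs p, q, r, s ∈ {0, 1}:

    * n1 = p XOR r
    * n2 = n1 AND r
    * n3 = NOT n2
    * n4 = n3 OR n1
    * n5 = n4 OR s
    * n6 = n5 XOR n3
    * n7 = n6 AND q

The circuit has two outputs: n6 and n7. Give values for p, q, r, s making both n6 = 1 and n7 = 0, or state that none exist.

p=0, q=0, r=1, s=0

Check with p=0, q=0, r=1, s=0:
n1 = p XOR r = 0 XOR 1 = 1
n2 = n1 AND r = 1 AND 1 = 1
n3 = NOT n2 = NOT 1 = 0
n4 = n3 OR n1 = 0 OR 1 = 1
n5 = n4 OR s = 1 OR 0 = 1
n6 = n5 XOR n3 = 1 XOR 0 = 1
n7 = n6 AND q = 1 AND 0 = 0
So n6 = 1 and n7 = 0.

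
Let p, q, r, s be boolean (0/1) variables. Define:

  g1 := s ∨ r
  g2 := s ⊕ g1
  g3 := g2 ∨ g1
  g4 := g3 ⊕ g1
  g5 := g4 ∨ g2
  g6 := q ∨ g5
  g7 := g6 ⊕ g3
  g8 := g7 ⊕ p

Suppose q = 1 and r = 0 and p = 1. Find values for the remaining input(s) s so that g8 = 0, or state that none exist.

s=0

Check with q = 1 and r = 0 and p = 1 and s=0:
g1 = s ∨ r = 0 ∨ 0 = 0
g2 = s ⊕ g1 = 0 ⊕ 0 = 0
g3 = g2 ∨ g1 = 0 ∨ 0 = 0
g4 = g3 ⊕ g1 = 0 ⊕ 0 = 0
g5 = g4 ∨ g2 = 0 ∨ 0 = 0
g6 = q ∨ g5 = 1 ∨ 0 = 1
g7 = g6 ⊕ g3 = 1 ⊕ 0 = 1
g8 = g7 ⊕ p = 1 ⊕ 1 = 0
So g8 = 0.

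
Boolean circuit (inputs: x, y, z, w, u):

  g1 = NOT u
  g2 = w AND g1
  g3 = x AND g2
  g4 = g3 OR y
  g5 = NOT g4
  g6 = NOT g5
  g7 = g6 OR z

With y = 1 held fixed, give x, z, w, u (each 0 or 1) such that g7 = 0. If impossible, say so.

With y = 1 fixed, none of the 16 settings of x, z, w, u give g7 = 0.
For example, with x=0, z=1, w=0, u=1:
g1 = NOT u = NOT 1 = 0
g2 = w AND g1 = 0 AND 0 = 0
g3 = x AND g2 = 0 AND 0 = 0
g4 = g3 OR y = 0 OR 1 = 1
g5 = NOT g4 = NOT 1 = 0
g6 = NOT g5 = NOT 0 = 1
g7 = g6 OR z = 1 OR 1 = 1
giving g7 = 1 ≠ 0.

no solution exists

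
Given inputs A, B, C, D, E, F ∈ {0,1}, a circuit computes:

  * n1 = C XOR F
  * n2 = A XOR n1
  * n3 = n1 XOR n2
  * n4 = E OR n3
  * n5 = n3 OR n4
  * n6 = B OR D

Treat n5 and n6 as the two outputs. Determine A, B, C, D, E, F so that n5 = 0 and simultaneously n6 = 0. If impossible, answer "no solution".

Check with A=0, B=0, C=1, D=0, E=0, F=0:
n1 = C XOR F = 1 XOR 0 = 1
n2 = A XOR n1 = 0 XOR 1 = 1
n3 = n1 XOR n2 = 1 XOR 1 = 0
n4 = E OR n3 = 0 OR 0 = 0
n5 = n3 OR n4 = 0 OR 0 = 0
n6 = B OR D = 0 OR 0 = 0
So n5 = 0 and n6 = 0.

A=0, B=0, C=1, D=0, E=0, F=0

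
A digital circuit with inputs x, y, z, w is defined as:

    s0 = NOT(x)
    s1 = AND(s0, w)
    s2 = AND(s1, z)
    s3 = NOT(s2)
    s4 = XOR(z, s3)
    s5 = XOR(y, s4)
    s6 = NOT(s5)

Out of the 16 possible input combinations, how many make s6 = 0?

s6 = NOT(s5) must be 0, so s5 = 1.
s5 = XOR(y, s4) must be 1, so y and s4 differ.
Enumerating the 16 input combinations, 8 give s6 = 0 and 8 give s6 = 1.

8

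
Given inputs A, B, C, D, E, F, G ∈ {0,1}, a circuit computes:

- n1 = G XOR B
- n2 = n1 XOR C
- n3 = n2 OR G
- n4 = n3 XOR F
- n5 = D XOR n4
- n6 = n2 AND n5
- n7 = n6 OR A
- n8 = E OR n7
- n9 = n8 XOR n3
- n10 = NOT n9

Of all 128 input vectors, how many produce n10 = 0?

n10 = NOT n9 must be 0, so n9 = 1.
Enumerating the 128 input combinations, 40 give n10 = 0 and 88 give n10 = 1.

40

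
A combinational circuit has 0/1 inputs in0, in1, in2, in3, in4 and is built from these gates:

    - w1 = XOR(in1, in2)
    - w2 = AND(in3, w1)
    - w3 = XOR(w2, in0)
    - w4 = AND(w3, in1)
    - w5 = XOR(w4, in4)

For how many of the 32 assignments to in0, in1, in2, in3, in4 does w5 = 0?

16

w5 = XOR(w4, in4) must be 0, so w4 and in4 are equal.
Enumerating the 32 input combinations, 16 give w5 = 0 and 16 give w5 = 1.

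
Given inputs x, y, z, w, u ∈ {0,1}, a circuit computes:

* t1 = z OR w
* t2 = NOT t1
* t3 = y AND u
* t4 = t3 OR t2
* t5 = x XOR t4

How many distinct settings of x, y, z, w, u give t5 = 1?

t5 = x XOR t4 must be 1, so x and t4 differ.
Enumerating the 32 input combinations, 16 give t5 = 1 and 16 give t5 = 0.

16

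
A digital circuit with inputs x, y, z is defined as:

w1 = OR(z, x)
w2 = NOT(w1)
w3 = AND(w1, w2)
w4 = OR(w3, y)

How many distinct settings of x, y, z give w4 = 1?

4

w4 = OR(w3, y) must be 1, so at least one of w3, y is 1.
Enumerating the 8 input combinations, 4 give w4 = 1 and 4 give w4 = 0.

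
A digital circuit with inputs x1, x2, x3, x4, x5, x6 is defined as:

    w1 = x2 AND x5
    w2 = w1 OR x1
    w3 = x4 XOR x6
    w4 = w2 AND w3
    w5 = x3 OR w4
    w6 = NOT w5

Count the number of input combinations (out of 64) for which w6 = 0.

42

w6 = NOT w5 must be 0, so w5 = 1.
w5 = x3 OR w4 must be 1, so at least one of x3, w4 is 1.
Enumerating the 64 input combinations, 42 give w6 = 0 and 22 give w6 = 1.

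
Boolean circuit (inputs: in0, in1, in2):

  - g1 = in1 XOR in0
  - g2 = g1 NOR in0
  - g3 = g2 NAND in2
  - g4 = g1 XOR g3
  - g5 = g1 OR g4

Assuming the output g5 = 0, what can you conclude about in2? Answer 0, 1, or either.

1

g5 = g1 OR g4 must be 0, so both g1 = 0 and g4 = 0.
g1 = in1 XOR in0 must be 0, so in1 and in0 are equal.
g4 = g1 XOR g3 must be 0, so g1 and g3 are equal.
Every assignment with g5 = 0 has in2 = 1; there are 1 such assignment(s).
  in0=0, in1=0, in2=1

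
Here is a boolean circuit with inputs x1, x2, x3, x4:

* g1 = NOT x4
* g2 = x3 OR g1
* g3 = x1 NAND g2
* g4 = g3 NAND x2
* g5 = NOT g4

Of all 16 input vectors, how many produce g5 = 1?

g5 = NOT g4 must be 1, so g4 = 0.
g4 = g3 NAND x2 must be 0, so both g3 = 1 and x2 = 1.
g3 = x1 NAND g2 must be 1, so at least one of x1, g2 is 0.
Satisfying assignments:
  x1=0, x2=1, x3=0, x4=0
  x1=0, x2=1, x3=0, x4=1
  x1=0, x2=1, x3=1, x4=0
  x1=0, x2=1, x3=1, x4=1
  x1=1, x2=1, x3=0, x4=1

5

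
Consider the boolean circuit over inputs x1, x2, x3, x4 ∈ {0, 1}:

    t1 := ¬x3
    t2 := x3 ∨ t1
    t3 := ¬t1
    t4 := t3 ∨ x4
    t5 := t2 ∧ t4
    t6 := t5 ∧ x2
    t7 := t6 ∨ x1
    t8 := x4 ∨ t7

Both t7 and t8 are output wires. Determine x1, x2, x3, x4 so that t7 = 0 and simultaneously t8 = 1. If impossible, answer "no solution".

Check with x1=0, x2=0, x3=1, x4=1:
t1 = ¬x3 = ¬1 = 0
t2 = x3 ∨ t1 = 1 ∨ 0 = 1
t3 = ¬t1 = ¬0 = 1
t4 = t3 ∨ x4 = 1 ∨ 1 = 1
t5 = t2 ∧ t4 = 1 ∧ 1 = 1
t6 = t5 ∧ x2 = 1 ∧ 0 = 0
t7 = t6 ∨ x1 = 0 ∨ 0 = 0
t8 = x4 ∨ t7 = 1 ∨ 0 = 1
So t7 = 0 and t8 = 1.

x1=0, x2=0, x3=1, x4=1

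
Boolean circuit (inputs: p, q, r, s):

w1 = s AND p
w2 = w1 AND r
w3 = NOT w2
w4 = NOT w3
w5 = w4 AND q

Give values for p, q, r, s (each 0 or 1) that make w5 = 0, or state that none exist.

w5 = w4 AND q must be 0, so at least one of w4, q is 0.
Check with p=1, q=0, r=0, s=0:
w1 = s AND p = 0 AND 1 = 0
w2 = w1 AND r = 0 AND 0 = 0
w3 = NOT w2 = NOT 0 = 1
w4 = NOT w3 = NOT 1 = 0
w5 = w4 AND q = 0 AND 0 = 0
So w5 = 0 as required.

p=1, q=0, r=0, s=0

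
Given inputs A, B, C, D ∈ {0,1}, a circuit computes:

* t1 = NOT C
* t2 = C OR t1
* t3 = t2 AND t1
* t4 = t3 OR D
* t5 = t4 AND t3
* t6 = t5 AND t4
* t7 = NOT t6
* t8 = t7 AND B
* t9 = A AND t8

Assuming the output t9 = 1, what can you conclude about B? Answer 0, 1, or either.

1

t9 = A AND t8 must be 1, so both A = 1 and t8 = 1.
Every assignment with t9 = 1 has B = 1; there are 2 such assignment(s).
  A=1, B=1, C=1, D=0
  A=1, B=1, C=1, D=1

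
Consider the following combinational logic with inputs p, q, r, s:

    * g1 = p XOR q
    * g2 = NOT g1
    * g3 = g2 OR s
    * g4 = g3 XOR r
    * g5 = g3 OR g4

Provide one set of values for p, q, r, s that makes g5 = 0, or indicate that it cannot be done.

p=1 q=0 r=0 s=0

g5 = g3 OR g4 must be 0, so both g3 = 0 and g4 = 0.
g3 = g2 OR s must be 0, so both g2 = 0 and s = 0.
g4 = g3 XOR r must be 0, so g3 and r are equal.
Check with p=1 q=0 r=0 s=0:
g1 = p XOR q = 1 XOR 0 = 1
g2 = NOT g1 = NOT 1 = 0
g3 = g2 OR s = 0 OR 0 = 0
g4 = g3 XOR r = 0 XOR 0 = 0
g5 = g3 OR g4 = 0 OR 0 = 0
So g5 = 0 as required.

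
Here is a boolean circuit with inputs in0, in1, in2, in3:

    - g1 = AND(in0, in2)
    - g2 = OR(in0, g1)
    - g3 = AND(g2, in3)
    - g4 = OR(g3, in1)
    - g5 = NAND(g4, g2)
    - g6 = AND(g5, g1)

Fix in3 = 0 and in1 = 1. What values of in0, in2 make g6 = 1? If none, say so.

no solution exists

With in3 = 0 and in1 = 1 fixed, none of the 4 settings of in0, in2 give g6 = 1.
For example, with in0=1, in2=1:
g1 = AND(in0, in2) = AND(1, 1) = 1
g2 = OR(in0, g1) = OR(1, 1) = 1
g3 = AND(g2, in3) = AND(1, 0) = 0
g4 = OR(g3, in1) = OR(0, 1) = 1
g5 = NAND(g4, g2) = NAND(1, 1) = 0
g6 = AND(g5, g1) = AND(0, 1) = 0
giving g6 = 0 ≠ 1.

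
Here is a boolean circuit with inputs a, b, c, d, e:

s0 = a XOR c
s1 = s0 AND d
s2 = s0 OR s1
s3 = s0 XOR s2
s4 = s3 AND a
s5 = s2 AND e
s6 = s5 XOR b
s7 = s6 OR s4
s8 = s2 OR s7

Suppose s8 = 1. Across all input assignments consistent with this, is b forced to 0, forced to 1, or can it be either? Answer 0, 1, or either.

Both values of b occur among assignments with s8 = 1:
  b=0: a=0, b=0, c=1, d=0, e=0
  b=1: a=0, b=1, c=0, d=0, e=0

either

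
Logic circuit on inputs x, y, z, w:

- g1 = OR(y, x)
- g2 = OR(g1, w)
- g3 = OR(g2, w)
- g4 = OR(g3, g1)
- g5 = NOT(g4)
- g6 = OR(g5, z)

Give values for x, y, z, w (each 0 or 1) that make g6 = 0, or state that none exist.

g6 = OR(g5, z) must be 0, so both g5 = 0 and z = 0.
g5 = NOT(g4) must be 0, so g4 = 1.
Check with x=1, y=0, z=0, w=0:
g1 = OR(y, x) = OR(0, 1) = 1
g2 = OR(g1, w) = OR(1, 0) = 1
g3 = OR(g2, w) = OR(1, 0) = 1
g4 = OR(g3, g1) = OR(1, 1) = 1
g5 = NOT(g4) = NOT 1 = 0
g6 = OR(g5, z) = OR(0, 0) = 0
So g6 = 0 as required.

x=1, y=0, z=0, w=0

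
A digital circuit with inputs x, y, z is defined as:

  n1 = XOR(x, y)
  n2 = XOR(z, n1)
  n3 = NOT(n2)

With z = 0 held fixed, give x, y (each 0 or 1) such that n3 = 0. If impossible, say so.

x=0, y=1

Check with z = 0 and x=0, y=1:
n1 = XOR(x, y) = XOR(0, 1) = 1
n2 = XOR(z, n1) = XOR(0, 1) = 1
n3 = NOT(n2) = NOT 1 = 0
So n3 = 0.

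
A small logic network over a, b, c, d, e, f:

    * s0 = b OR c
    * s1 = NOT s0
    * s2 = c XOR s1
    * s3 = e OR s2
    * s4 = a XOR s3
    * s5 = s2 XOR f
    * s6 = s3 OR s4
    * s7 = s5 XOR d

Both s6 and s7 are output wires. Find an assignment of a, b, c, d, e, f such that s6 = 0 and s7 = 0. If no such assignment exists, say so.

Check with a=0, b=1, c=0, d=0, e=0, f=0:
s0 = b OR c = 1 OR 0 = 1
s1 = NOT s0 = NOT 1 = 0
s2 = c XOR s1 = 0 XOR 0 = 0
s3 = e OR s2 = 0 OR 0 = 0
s4 = a XOR s3 = 0 XOR 0 = 0
s5 = s2 XOR f = 0 XOR 0 = 0
s6 = s3 OR s4 = 0 OR 0 = 0
s7 = s5 XOR d = 0 XOR 0 = 0
So s6 = 0 and s7 = 0.

a=0, b=1, c=0, d=0, e=0, f=0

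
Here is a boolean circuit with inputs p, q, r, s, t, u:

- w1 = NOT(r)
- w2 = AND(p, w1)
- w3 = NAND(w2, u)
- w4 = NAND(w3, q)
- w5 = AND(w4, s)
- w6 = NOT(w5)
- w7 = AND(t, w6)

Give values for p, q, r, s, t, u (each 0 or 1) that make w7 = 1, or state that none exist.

w7 = AND(t, w6) must be 1, so both t = 1 and w6 = 1.
w6 = NOT(w5) must be 1, so w5 = 0.
Check with p=1 q=0 r=1 s=0 t=1 u=0:
w1 = NOT(r) = NOT 1 = 0
w2 = AND(p, w1) = AND(1, 0) = 0
w3 = NAND(w2, u) = NAND(0, 0) = 1
w4 = NAND(w3, q) = NAND(1, 0) = 1
w5 = AND(w4, s) = AND(1, 0) = 0
w6 = NOT(w5) = NOT 0 = 1
w7 = AND(t, w6) = AND(1, 1) = 1
So w7 = 1 as required.

p=1 q=0 r=1 s=0 t=1 u=0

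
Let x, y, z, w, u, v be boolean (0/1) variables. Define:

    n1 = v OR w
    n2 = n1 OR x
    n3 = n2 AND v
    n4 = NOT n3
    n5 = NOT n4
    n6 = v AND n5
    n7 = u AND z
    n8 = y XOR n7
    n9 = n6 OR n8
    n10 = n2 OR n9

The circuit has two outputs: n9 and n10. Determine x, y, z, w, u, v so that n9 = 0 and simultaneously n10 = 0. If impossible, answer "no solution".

x=0 y=0 z=0 w=0 u=1 v=0

Check with x=0 y=0 z=0 w=0 u=1 v=0:
n1 = v OR w = 0 OR 0 = 0
n2 = n1 OR x = 0 OR 0 = 0
n3 = n2 AND v = 0 AND 0 = 0
n4 = NOT n3 = NOT 0 = 1
n5 = NOT n4 = NOT 1 = 0
n6 = v AND n5 = 0 AND 0 = 0
n7 = u AND z = 1 AND 0 = 0
n8 = y XOR n7 = 0 XOR 0 = 0
n9 = n6 OR n8 = 0 OR 0 = 0
n10 = n2 OR n9 = 0 OR 0 = 0
So n9 = 0 and n10 = 0.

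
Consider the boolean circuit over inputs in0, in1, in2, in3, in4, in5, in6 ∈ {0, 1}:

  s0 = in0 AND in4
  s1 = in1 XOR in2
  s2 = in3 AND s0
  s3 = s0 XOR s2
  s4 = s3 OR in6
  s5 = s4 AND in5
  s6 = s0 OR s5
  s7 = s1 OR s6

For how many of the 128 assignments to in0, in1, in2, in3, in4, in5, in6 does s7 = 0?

36

s7 = s1 OR s6 must be 0, so both s1 = 0 and s6 = 0.
Enumerating the 128 input combinations, 36 give s7 = 0 and 92 give s7 = 1.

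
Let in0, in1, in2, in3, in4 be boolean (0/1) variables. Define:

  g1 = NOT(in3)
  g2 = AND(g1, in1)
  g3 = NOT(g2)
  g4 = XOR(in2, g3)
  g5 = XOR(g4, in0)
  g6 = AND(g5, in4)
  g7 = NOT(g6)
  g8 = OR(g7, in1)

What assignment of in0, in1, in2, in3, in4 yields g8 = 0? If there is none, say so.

in0=1, in1=0, in2=1, in3=0, in4=1

g8 = OR(g7, in1) must be 0, so both g7 = 0 and in1 = 0.
g7 = NOT(g6) must be 0, so g6 = 1.
g6 = AND(g5, in4) must be 1, so both g5 = 1 and in4 = 1.
Check with in0=1, in1=0, in2=1, in3=0, in4=1:
g1 = NOT(in3) = NOT 0 = 1
g2 = AND(g1, in1) = AND(1, 0) = 0
g3 = NOT(g2) = NOT 0 = 1
g4 = XOR(in2, g3) = XOR(1, 1) = 0
g5 = XOR(g4, in0) = XOR(0, 1) = 1
g6 = AND(g5, in4) = AND(1, 1) = 1
g7 = NOT(g6) = NOT 1 = 0
g8 = OR(g7, in1) = OR(0, 0) = 0
So g8 = 0 as required.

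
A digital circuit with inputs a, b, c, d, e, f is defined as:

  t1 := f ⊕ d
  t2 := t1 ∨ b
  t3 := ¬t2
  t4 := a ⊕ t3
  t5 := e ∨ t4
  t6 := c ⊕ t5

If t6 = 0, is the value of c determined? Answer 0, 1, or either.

Both values of c occur among assignments with t6 = 0:
  c=0: a=0, b=0, c=0, d=0, e=0, f=1
  c=1: a=0, b=0, c=1, d=0, e=0, f=0

either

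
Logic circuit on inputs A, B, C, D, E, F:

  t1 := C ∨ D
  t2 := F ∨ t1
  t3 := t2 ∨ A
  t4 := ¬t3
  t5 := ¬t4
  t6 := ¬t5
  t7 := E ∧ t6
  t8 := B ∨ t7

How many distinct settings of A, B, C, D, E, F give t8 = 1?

t8 = B ∨ t7 must be 1, so at least one of B, t7 is 1.
Enumerating the 64 input combinations, 33 give t8 = 1 and 31 give t8 = 0.

33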